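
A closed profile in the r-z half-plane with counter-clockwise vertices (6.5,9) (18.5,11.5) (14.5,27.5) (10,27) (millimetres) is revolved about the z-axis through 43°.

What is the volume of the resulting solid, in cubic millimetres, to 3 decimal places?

Profile (r,z), 4 vertices: (6.5,9) (18.5,11.5) (14.5,27.5) (10,27)
edge 0: (6.5,9)→(18.5,11.5)  cross = 6.5·11.5 − 18.5·9 = -91.7500; (r_i+r_j)·cross = 25·-91.7500 = -2293.7500
edge 1: (18.5,11.5)→(14.5,27.5)  cross = 18.5·27.5 − 14.5·11.5 = 342.0000; (r_i+r_j)·cross = 33·342.0000 = 11286.0000
edge 2: (14.5,27.5)→(10,27)  cross = 14.5·27 − 10·27.5 = 116.5000; (r_i+r_j)·cross = 24.5·116.5000 = 2854.2500
edge 3: (10,27)→(6.5,9)  cross = 10·9 − 6.5·27 = -85.5000; (r_i+r_j)·cross = 16.5·-85.5000 = -1410.7500
Σcross = 281.2500 → A = |Σcross|/2 = 140.6250 mm²
Σ(r_i+r_j)·cross = 10435.7500 → first moment M = |Σ|/6 = 1739.2917
R_c = M/A = 1739.2917/140.6250 = 12.3683 mm
θ = 43° = 0.750492 rad
V = θ·R_c·A = 0.750492·12.3683·140.6250 = 1305.324 mm³

Volume = 1305.324 mm³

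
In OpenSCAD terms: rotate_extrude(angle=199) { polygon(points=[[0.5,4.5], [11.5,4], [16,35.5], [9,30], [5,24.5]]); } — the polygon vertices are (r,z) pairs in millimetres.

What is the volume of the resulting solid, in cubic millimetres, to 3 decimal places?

Volume = 8061.165 mm³

Profile (r,z), 5 vertices: (0.5,4.5) (11.5,4) (16,35.5) (9,30) (5,24.5)
edge 0: (0.5,4.5)→(11.5,4)  cross = 0.5·4 − 11.5·4.5 = -49.7500; (r_i+r_j)·cross = 12·-49.7500 = -597.0000
edge 1: (11.5,4)→(16,35.5)  cross = 11.5·35.5 − 16·4 = 344.2500; (r_i+r_j)·cross = 27.5·344.2500 = 9466.8750
edge 2: (16,35.5)→(9,30)  cross = 16·30 − 9·35.5 = 160.5000; (r_i+r_j)·cross = 25·160.5000 = 4012.5000
edge 3: (9,30)→(5,24.5)  cross = 9·24.5 − 5·30 = 70.5000; (r_i+r_j)·cross = 14·70.5000 = 987.0000
edge 4: (5,24.5)→(0.5,4.5)  cross = 5·4.5 − 0.5·24.5 = 10.2500; (r_i+r_j)·cross = 5.5·10.2500 = 56.3750
Σcross = 535.7500 → A = |Σcross|/2 = 267.8750 mm²
Σ(r_i+r_j)·cross = 13925.7500 → first moment M = |Σ|/6 = 2320.9583
R_c = M/A = 2320.9583/267.8750 = 8.6643 mm
θ = 199° = 3.473205 rad
V = θ·R_c·A = 3.473205·8.6643·267.8750 = 8061.165 mm³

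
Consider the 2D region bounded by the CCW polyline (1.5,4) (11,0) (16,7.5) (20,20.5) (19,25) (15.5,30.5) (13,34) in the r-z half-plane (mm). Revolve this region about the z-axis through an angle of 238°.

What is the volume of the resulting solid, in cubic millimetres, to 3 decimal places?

Profile (r,z), 7 vertices: (1.5,4) (11,0) (16,7.5) (20,20.5) (19,25) (15.5,30.5) (13,34)
edge 0: (1.5,4)→(11,0)  cross = 1.5·0 − 11·4 = -44.0000; (r_i+r_j)·cross = 12.5·-44.0000 = -550.0000
edge 1: (11,0)→(16,7.5)  cross = 11·7.5 − 16·0 = 82.5000; (r_i+r_j)·cross = 27·82.5000 = 2227.5000
edge 2: (16,7.5)→(20,20.5)  cross = 16·20.5 − 20·7.5 = 178.0000; (r_i+r_j)·cross = 36·178.0000 = 6408.0000
edge 3: (20,20.5)→(19,25)  cross = 20·25 − 19·20.5 = 110.5000; (r_i+r_j)·cross = 39·110.5000 = 4309.5000
edge 4: (19,25)→(15.5,30.5)  cross = 19·30.5 − 15.5·25 = 192.0000; (r_i+r_j)·cross = 34.5·192.0000 = 6624.0000
edge 5: (15.5,30.5)→(13,34)  cross = 15.5·34 − 13·30.5 = 130.5000; (r_i+r_j)·cross = 28.5·130.5000 = 3719.2500
edge 6: (13,34)→(1.5,4)  cross = 13·4 − 1.5·34 = 1.0000; (r_i+r_j)·cross = 14.5·1.0000 = 14.5000
Σcross = 650.5000 → A = |Σcross|/2 = 325.2500 mm²
Σ(r_i+r_j)·cross = 22752.7500 → first moment M = |Σ|/6 = 3792.1250
R_c = M/A = 3792.1250/325.2500 = 11.6591 mm
θ = 238° = 4.153884 rad
V = θ·R_c·A = 4.153884·11.6591·325.2500 = 15752.046 mm³

Volume = 15752.046 mm³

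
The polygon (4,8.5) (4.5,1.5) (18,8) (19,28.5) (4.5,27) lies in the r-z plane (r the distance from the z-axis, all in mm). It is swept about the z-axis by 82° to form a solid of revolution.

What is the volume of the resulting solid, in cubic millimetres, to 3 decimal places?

Volume = 5184.205 mm³

Profile (r,z), 5 vertices: (4,8.5) (4.5,1.5) (18,8) (19,28.5) (4.5,27)
edge 0: (4,8.5)→(4.5,1.5)  cross = 4·1.5 − 4.5·8.5 = -32.2500; (r_i+r_j)·cross = 8.5·-32.2500 = -274.1250
edge 1: (4.5,1.5)→(18,8)  cross = 4.5·8 − 18·1.5 = 9.0000; (r_i+r_j)·cross = 22.5·9.0000 = 202.5000
edge 2: (18,8)→(19,28.5)  cross = 18·28.5 − 19·8 = 361.0000; (r_i+r_j)·cross = 37·361.0000 = 13357.0000
edge 3: (19,28.5)→(4.5,27)  cross = 19·27 − 4.5·28.5 = 384.7500; (r_i+r_j)·cross = 23.5·384.7500 = 9041.6250
edge 4: (4.5,27)→(4,8.5)  cross = 4.5·8.5 − 4·27 = -69.7500; (r_i+r_j)·cross = 8.5·-69.7500 = -592.8750
Σcross = 652.7500 → A = |Σcross|/2 = 326.3750 mm²
Σ(r_i+r_j)·cross = 21734.1250 → first moment M = |Σ|/6 = 3622.3542
R_c = M/A = 3622.3542/326.3750 = 11.0987 mm
θ = 82° = 1.431170 rad
V = θ·R_c·A = 1.431170·11.0987·326.3750 = 5184.205 mm³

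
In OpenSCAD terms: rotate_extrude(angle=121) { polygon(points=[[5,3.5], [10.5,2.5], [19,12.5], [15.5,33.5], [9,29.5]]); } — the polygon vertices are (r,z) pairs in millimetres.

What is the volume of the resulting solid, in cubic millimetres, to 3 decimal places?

Profile (r,z), 5 vertices: (5,3.5) (10.5,2.5) (19,12.5) (15.5,33.5) (9,29.5)
edge 0: (5,3.5)→(10.5,2.5)  cross = 5·2.5 − 10.5·3.5 = -24.2500; (r_i+r_j)·cross = 15.5·-24.2500 = -375.8750
edge 1: (10.5,2.5)→(19,12.5)  cross = 10.5·12.5 − 19·2.5 = 83.7500; (r_i+r_j)·cross = 29.5·83.7500 = 2470.6250
edge 2: (19,12.5)→(15.5,33.5)  cross = 19·33.5 − 15.5·12.5 = 442.7500; (r_i+r_j)·cross = 34.5·442.7500 = 15274.8750
edge 3: (15.5,33.5)→(9,29.5)  cross = 15.5·29.5 − 9·33.5 = 155.7500; (r_i+r_j)·cross = 24.5·155.7500 = 3815.8750
edge 4: (9,29.5)→(5,3.5)  cross = 9·3.5 − 5·29.5 = -116.0000; (r_i+r_j)·cross = 14·-116.0000 = -1624.0000
Σcross = 542.0000 → A = |Σcross|/2 = 271.0000 mm²
Σ(r_i+r_j)·cross = 19561.5000 → first moment M = |Σ|/6 = 3260.2500
R_c = M/A = 3260.2500/271.0000 = 12.0304 mm
θ = 121° = 2.111848 rad
V = θ·R_c·A = 2.111848·12.0304·271.0000 = 6885.154 mm³

Volume = 6885.154 mm³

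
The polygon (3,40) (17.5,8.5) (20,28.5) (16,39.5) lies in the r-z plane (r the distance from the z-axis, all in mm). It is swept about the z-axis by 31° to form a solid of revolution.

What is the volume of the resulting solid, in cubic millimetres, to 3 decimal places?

Profile (r,z), 4 vertices: (3,40) (17.5,8.5) (20,28.5) (16,39.5)
edge 0: (3,40)→(17.5,8.5)  cross = 3·8.5 − 17.5·40 = -674.5000; (r_i+r_j)·cross = 20.5·-674.5000 = -13827.2500
edge 1: (17.5,8.5)→(20,28.5)  cross = 17.5·28.5 − 20·8.5 = 328.7500; (r_i+r_j)·cross = 37.5·328.7500 = 12328.1250
edge 2: (20,28.5)→(16,39.5)  cross = 20·39.5 − 16·28.5 = 334.0000; (r_i+r_j)·cross = 36·334.0000 = 12024.0000
edge 3: (16,39.5)→(3,40)  cross = 16·40 − 3·39.5 = 521.5000; (r_i+r_j)·cross = 19·521.5000 = 9908.5000
Σcross = 509.7500 → A = |Σcross|/2 = 254.8750 mm²
Σ(r_i+r_j)·cross = 20433.3750 → first moment M = |Σ|/6 = 3405.5625
R_c = M/A = 3405.5625/254.8750 = 13.3617 mm
θ = 31° = 0.541052 rad
V = θ·R_c·A = 0.541052·13.3617·254.8750 = 1842.587 mm³

Volume = 1842.587 mm³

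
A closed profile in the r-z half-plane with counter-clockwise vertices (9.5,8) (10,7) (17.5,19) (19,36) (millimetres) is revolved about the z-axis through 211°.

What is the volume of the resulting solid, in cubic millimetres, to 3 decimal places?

Volume = 3680.497 mm³

Profile (r,z), 4 vertices: (9.5,8) (10,7) (17.5,19) (19,36)
edge 0: (9.5,8)→(10,7)  cross = 9.5·7 − 10·8 = -13.5000; (r_i+r_j)·cross = 19.5·-13.5000 = -263.2500
edge 1: (10,7)→(17.5,19)  cross = 10·19 − 17.5·7 = 67.5000; (r_i+r_j)·cross = 27.5·67.5000 = 1856.2500
edge 2: (17.5,19)→(19,36)  cross = 17.5·36 − 19·19 = 269.0000; (r_i+r_j)·cross = 36.5·269.0000 = 9818.5000
edge 3: (19,36)→(9.5,8)  cross = 19·8 − 9.5·36 = -190.0000; (r_i+r_j)·cross = 28.5·-190.0000 = -5415.0000
Σcross = 133.0000 → A = |Σcross|/2 = 66.5000 mm²
Σ(r_i+r_j)·cross = 5996.5000 → first moment M = |Σ|/6 = 999.4167
R_c = M/A = 999.4167/66.5000 = 15.0288 mm
θ = 211° = 3.682645 rad
V = θ·R_c·A = 3.682645·15.0288·66.5000 = 3680.497 mm³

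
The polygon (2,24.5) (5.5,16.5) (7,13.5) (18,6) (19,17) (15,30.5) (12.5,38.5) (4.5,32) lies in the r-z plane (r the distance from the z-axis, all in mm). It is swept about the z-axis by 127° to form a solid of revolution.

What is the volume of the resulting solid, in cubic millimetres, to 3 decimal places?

Volume = 7900.403 mm³

Profile (r,z), 8 vertices: (2,24.5) (5.5,16.5) (7,13.5) (18,6) (19,17) (15,30.5) (12.5,38.5) (4.5,32)
edge 0: (2,24.5)→(5.5,16.5)  cross = 2·16.5 − 5.5·24.5 = -101.7500; (r_i+r_j)·cross = 7.5·-101.7500 = -763.1250
edge 1: (5.5,16.5)→(7,13.5)  cross = 5.5·13.5 − 7·16.5 = -41.2500; (r_i+r_j)·cross = 12.5·-41.2500 = -515.6250
edge 2: (7,13.5)→(18,6)  cross = 7·6 − 18·13.5 = -201.0000; (r_i+r_j)·cross = 25·-201.0000 = -5025.0000
edge 3: (18,6)→(19,17)  cross = 18·17 − 19·6 = 192.0000; (r_i+r_j)·cross = 37·192.0000 = 7104.0000
edge 4: (19,17)→(15,30.5)  cross = 19·30.5 − 15·17 = 324.5000; (r_i+r_j)·cross = 34·324.5000 = 11033.0000
edge 5: (15,30.5)→(12.5,38.5)  cross = 15·38.5 − 12.5·30.5 = 196.2500; (r_i+r_j)·cross = 27.5·196.2500 = 5396.8750
edge 6: (12.5,38.5)→(4.5,32)  cross = 12.5·32 − 4.5·38.5 = 226.7500; (r_i+r_j)·cross = 17·226.7500 = 3854.7500
edge 7: (4.5,32)→(2,24.5)  cross = 4.5·24.5 − 2·32 = 46.2500; (r_i+r_j)·cross = 6.5·46.2500 = 300.6250
Σcross = 641.7500 → A = |Σcross|/2 = 320.8750 mm²
Σ(r_i+r_j)·cross = 21385.5000 → first moment M = |Σ|/6 = 3564.2500
R_c = M/A = 3564.2500/320.8750 = 11.1079 mm
θ = 127° = 2.216568 rad
V = θ·R_c·A = 2.216568·11.1079·320.8750 = 7900.403 mm³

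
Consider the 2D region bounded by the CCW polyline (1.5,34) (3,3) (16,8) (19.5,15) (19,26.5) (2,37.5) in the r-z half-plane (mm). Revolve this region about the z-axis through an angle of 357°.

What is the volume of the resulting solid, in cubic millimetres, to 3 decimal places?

Volume = 25858.185 mm³

Profile (r,z), 6 vertices: (1.5,34) (3,3) (16,8) (19.5,15) (19,26.5) (2,37.5)
edge 0: (1.5,34)→(3,3)  cross = 1.5·3 − 3·34 = -97.5000; (r_i+r_j)·cross = 4.5·-97.5000 = -438.7500
edge 1: (3,3)→(16,8)  cross = 3·8 − 16·3 = -24.0000; (r_i+r_j)·cross = 19·-24.0000 = -456.0000
edge 2: (16,8)→(19.5,15)  cross = 16·15 − 19.5·8 = 84.0000; (r_i+r_j)·cross = 35.5·84.0000 = 2982.0000
edge 3: (19.5,15)→(19,26.5)  cross = 19.5·26.5 − 19·15 = 231.7500; (r_i+r_j)·cross = 38.5·231.7500 = 8922.3750
edge 4: (19,26.5)→(2,37.5)  cross = 19·37.5 − 2·26.5 = 659.5000; (r_i+r_j)·cross = 21·659.5000 = 13849.5000
edge 5: (2,37.5)→(1.5,34)  cross = 2·34 − 1.5·37.5 = 11.7500; (r_i+r_j)·cross = 3.5·11.7500 = 41.1250
Σcross = 865.5000 → A = |Σcross|/2 = 432.7500 mm²
Σ(r_i+r_j)·cross = 24900.2500 → first moment M = |Σ|/6 = 4150.0417
R_c = M/A = 4150.0417/432.7500 = 9.5899 mm
θ = 357° = 6.230825 rad
V = θ·R_c·A = 6.230825·9.5899·432.7500 = 25858.185 mm³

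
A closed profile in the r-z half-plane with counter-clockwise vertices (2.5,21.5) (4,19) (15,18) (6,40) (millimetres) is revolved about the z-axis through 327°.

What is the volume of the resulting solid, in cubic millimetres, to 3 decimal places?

Profile (r,z), 4 vertices: (2.5,21.5) (4,19) (15,18) (6,40)
edge 0: (2.5,21.5)→(4,19)  cross = 2.5·19 − 4·21.5 = -38.5000; (r_i+r_j)·cross = 6.5·-38.5000 = -250.2500
edge 1: (4,19)→(15,18)  cross = 4·18 − 15·19 = -213.0000; (r_i+r_j)·cross = 19·-213.0000 = -4047.0000
edge 2: (15,18)→(6,40)  cross = 15·40 − 6·18 = 492.0000; (r_i+r_j)·cross = 21·492.0000 = 10332.0000
edge 3: (6,40)→(2.5,21.5)  cross = 6·21.5 − 2.5·40 = 29.0000; (r_i+r_j)·cross = 8.5·29.0000 = 246.5000
Σcross = 269.5000 → A = |Σcross|/2 = 134.7500 mm²
Σ(r_i+r_j)·cross = 6281.2500 → first moment M = |Σ|/6 = 1046.8750
R_c = M/A = 1046.8750/134.7500 = 7.7690 mm
θ = 327° = 5.707227 rad
V = θ·R_c·A = 5.707227·7.7690·134.7500 = 5974.753 mm³

Volume = 5974.753 mm³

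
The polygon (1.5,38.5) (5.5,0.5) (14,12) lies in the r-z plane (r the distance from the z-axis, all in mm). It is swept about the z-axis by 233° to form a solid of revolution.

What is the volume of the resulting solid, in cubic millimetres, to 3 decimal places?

Volume = 5252.036 mm³

Profile (r,z), 3 vertices: (1.5,38.5) (5.5,0.5) (14,12)
edge 0: (1.5,38.5)→(5.5,0.5)  cross = 1.5·0.5 − 5.5·38.5 = -211.0000; (r_i+r_j)·cross = 7·-211.0000 = -1477.0000
edge 1: (5.5,0.5)→(14,12)  cross = 5.5·12 − 14·0.5 = 59.0000; (r_i+r_j)·cross = 19.5·59.0000 = 1150.5000
edge 2: (14,12)→(1.5,38.5)  cross = 14·38.5 − 1.5·12 = 521.0000; (r_i+r_j)·cross = 15.5·521.0000 = 8075.5000
Σcross = 369.0000 → A = |Σcross|/2 = 184.5000 mm²
Σ(r_i+r_j)·cross = 7749.0000 → first moment M = |Σ|/6 = 1291.5000
R_c = M/A = 1291.5000/184.5000 = 7.0000 mm
θ = 233° = 4.066617 rad
V = θ·R_c·A = 4.066617·7.0000·184.5000 = 5252.036 mm³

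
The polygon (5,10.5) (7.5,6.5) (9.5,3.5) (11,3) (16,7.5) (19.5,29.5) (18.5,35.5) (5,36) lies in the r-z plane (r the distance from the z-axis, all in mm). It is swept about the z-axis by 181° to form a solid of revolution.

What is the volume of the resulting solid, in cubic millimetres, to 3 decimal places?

Profile (r,z), 8 vertices: (5,10.5) (7.5,6.5) (9.5,3.5) (11,3) (16,7.5) (19.5,29.5) (18.5,35.5) (5,36)
edge 0: (5,10.5)→(7.5,6.5)  cross = 5·6.5 − 7.5·10.5 = -46.2500; (r_i+r_j)·cross = 12.5·-46.2500 = -578.1250
edge 1: (7.5,6.5)→(9.5,3.5)  cross = 7.5·3.5 − 9.5·6.5 = -35.5000; (r_i+r_j)·cross = 17·-35.5000 = -603.5000
edge 2: (9.5,3.5)→(11,3)  cross = 9.5·3 − 11·3.5 = -10.0000; (r_i+r_j)·cross = 20.5·-10.0000 = -205.0000
edge 3: (11,3)→(16,7.5)  cross = 11·7.5 − 16·3 = 34.5000; (r_i+r_j)·cross = 27·34.5000 = 931.5000
edge 4: (16,7.5)→(19.5,29.5)  cross = 16·29.5 − 19.5·7.5 = 325.7500; (r_i+r_j)·cross = 35.5·325.7500 = 11564.1250
edge 5: (19.5,29.5)→(18.5,35.5)  cross = 19.5·35.5 − 18.5·29.5 = 146.5000; (r_i+r_j)·cross = 38·146.5000 = 5567.0000
edge 6: (18.5,35.5)→(5,36)  cross = 18.5·36 − 5·35.5 = 488.5000; (r_i+r_j)·cross = 23.5·488.5000 = 11479.7500
edge 7: (5,36)→(5,10.5)  cross = 5·10.5 − 5·36 = -127.5000; (r_i+r_j)·cross = 10·-127.5000 = -1275.0000
Σcross = 776.0000 → A = |Σcross|/2 = 388.0000 mm²
Σ(r_i+r_j)·cross = 26880.7500 → first moment M = |Σ|/6 = 4480.1250
R_c = M/A = 4480.1250/388.0000 = 11.5467 mm
θ = 181° = 3.159046 rad
V = θ·R_c·A = 3.159046·11.5467·388.0000 = 14152.921 mm³

Volume = 14152.921 mm³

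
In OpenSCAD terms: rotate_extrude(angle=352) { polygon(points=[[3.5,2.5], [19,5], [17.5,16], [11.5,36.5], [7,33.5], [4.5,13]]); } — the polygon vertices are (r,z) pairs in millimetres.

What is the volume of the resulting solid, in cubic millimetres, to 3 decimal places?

Profile (r,z), 6 vertices: (3.5,2.5) (19,5) (17.5,16) (11.5,36.5) (7,33.5) (4.5,13)
edge 0: (3.5,2.5)→(19,5)  cross = 3.5·5 − 19·2.5 = -30.0000; (r_i+r_j)·cross = 22.5·-30.0000 = -675.0000
edge 1: (19,5)→(17.5,16)  cross = 19·16 − 17.5·5 = 216.5000; (r_i+r_j)·cross = 36.5·216.5000 = 7902.2500
edge 2: (17.5,16)→(11.5,36.5)  cross = 17.5·36.5 − 11.5·16 = 454.7500; (r_i+r_j)·cross = 29·454.7500 = 13187.7500
edge 3: (11.5,36.5)→(7,33.5)  cross = 11.5·33.5 − 7·36.5 = 129.7500; (r_i+r_j)·cross = 18.5·129.7500 = 2400.3750
edge 4: (7,33.5)→(4.5,13)  cross = 7·13 − 4.5·33.5 = -59.7500; (r_i+r_j)·cross = 11.5·-59.7500 = -687.1250
edge 5: (4.5,13)→(3.5,2.5)  cross = 4.5·2.5 − 3.5·13 = -34.2500; (r_i+r_j)·cross = 8·-34.2500 = -274.0000
Σcross = 677.0000 → A = |Σcross|/2 = 338.5000 mm²
Σ(r_i+r_j)·cross = 21854.2500 → first moment M = |Σ|/6 = 3642.3750
R_c = M/A = 3642.3750/338.5000 = 10.7603 mm
θ = 352° = 6.143559 rad
V = θ·R_c·A = 6.143559·10.7603·338.5000 = 22377.146 mm³

Volume = 22377.146 mm³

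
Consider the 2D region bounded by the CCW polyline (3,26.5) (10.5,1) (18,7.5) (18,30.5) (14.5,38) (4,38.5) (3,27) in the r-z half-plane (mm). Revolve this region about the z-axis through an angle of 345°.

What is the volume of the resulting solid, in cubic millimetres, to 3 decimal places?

Volume = 28331.123 mm³

Profile (r,z), 7 vertices: (3,26.5) (10.5,1) (18,7.5) (18,30.5) (14.5,38) (4,38.5) (3,27)
edge 0: (3,26.5)→(10.5,1)  cross = 3·1 − 10.5·26.5 = -275.2500; (r_i+r_j)·cross = 13.5·-275.2500 = -3715.8750
edge 1: (10.5,1)→(18,7.5)  cross = 10.5·7.5 − 18·1 = 60.7500; (r_i+r_j)·cross = 28.5·60.7500 = 1731.3750
edge 2: (18,7.5)→(18,30.5)  cross = 18·30.5 − 18·7.5 = 414.0000; (r_i+r_j)·cross = 36·414.0000 = 14904.0000
edge 3: (18,30.5)→(14.5,38)  cross = 18·38 − 14.5·30.5 = 241.7500; (r_i+r_j)·cross = 32.5·241.7500 = 7856.8750
edge 4: (14.5,38)→(4,38.5)  cross = 14.5·38.5 − 4·38 = 406.2500; (r_i+r_j)·cross = 18.5·406.2500 = 7515.6250
edge 5: (4,38.5)→(3,27)  cross = 4·27 − 3·38.5 = -7.5000; (r_i+r_j)·cross = 7·-7.5000 = -52.5000
edge 6: (3,27)→(3,26.5)  cross = 3·26.5 − 3·27 = -1.5000; (r_i+r_j)·cross = 6·-1.5000 = -9.0000
Σcross = 838.5000 → A = |Σcross|/2 = 419.2500 mm²
Σ(r_i+r_j)·cross = 28230.5000 → first moment M = |Σ|/6 = 4705.0833
R_c = M/A = 4705.0833/419.2500 = 11.2226 mm
θ = 345° = 6.021386 rad
V = θ·R_c·A = 6.021386·11.2226·419.2500 = 28331.123 mm³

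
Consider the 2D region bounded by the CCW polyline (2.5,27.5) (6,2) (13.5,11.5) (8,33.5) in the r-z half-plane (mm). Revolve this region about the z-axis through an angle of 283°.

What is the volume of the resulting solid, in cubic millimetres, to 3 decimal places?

Profile (r,z), 4 vertices: (2.5,27.5) (6,2) (13.5,11.5) (8,33.5)
edge 0: (2.5,27.5)→(6,2)  cross = 2.5·2 − 6·27.5 = -160.0000; (r_i+r_j)·cross = 8.5·-160.0000 = -1360.0000
edge 1: (6,2)→(13.5,11.5)  cross = 6·11.5 − 13.5·2 = 42.0000; (r_i+r_j)·cross = 19.5·42.0000 = 819.0000
edge 2: (13.5,11.5)→(8,33.5)  cross = 13.5·33.5 − 8·11.5 = 360.2500; (r_i+r_j)·cross = 21.5·360.2500 = 7745.3750
edge 3: (8,33.5)→(2.5,27.5)  cross = 8·27.5 − 2.5·33.5 = 136.2500; (r_i+r_j)·cross = 10.5·136.2500 = 1430.6250
Σcross = 378.5000 → A = |Σcross|/2 = 189.2500 mm²
Σ(r_i+r_j)·cross = 8635.0000 → first moment M = |Σ|/6 = 1439.1667
R_c = M/A = 1439.1667/189.2500 = 7.6046 mm
θ = 283° = 4.939282 rad
V = θ·R_c·A = 4.939282·7.6046·189.2500 = 7108.450 mm³

Volume = 7108.450 mm³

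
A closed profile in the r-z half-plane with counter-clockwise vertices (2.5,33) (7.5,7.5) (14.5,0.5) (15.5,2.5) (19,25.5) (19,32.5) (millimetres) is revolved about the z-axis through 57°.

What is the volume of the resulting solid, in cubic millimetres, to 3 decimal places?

Volume = 4152.204 mm³

Profile (r,z), 6 vertices: (2.5,33) (7.5,7.5) (14.5,0.5) (15.5,2.5) (19,25.5) (19,32.5)
edge 0: (2.5,33)→(7.5,7.5)  cross = 2.5·7.5 − 7.5·33 = -228.7500; (r_i+r_j)·cross = 10·-228.7500 = -2287.5000
edge 1: (7.5,7.5)→(14.5,0.5)  cross = 7.5·0.5 − 14.5·7.5 = -105.0000; (r_i+r_j)·cross = 22·-105.0000 = -2310.0000
edge 2: (14.5,0.5)→(15.5,2.5)  cross = 14.5·2.5 − 15.5·0.5 = 28.5000; (r_i+r_j)·cross = 30·28.5000 = 855.0000
edge 3: (15.5,2.5)→(19,25.5)  cross = 15.5·25.5 − 19·2.5 = 347.7500; (r_i+r_j)·cross = 34.5·347.7500 = 11997.3750
edge 4: (19,25.5)→(19,32.5)  cross = 19·32.5 − 19·25.5 = 133.0000; (r_i+r_j)·cross = 38·133.0000 = 5054.0000
edge 5: (19,32.5)→(2.5,33)  cross = 19·33 − 2.5·32.5 = 545.7500; (r_i+r_j)·cross = 21.5·545.7500 = 11733.6250
Σcross = 721.2500 → A = |Σcross|/2 = 360.6250 mm²
Σ(r_i+r_j)·cross = 25042.5000 → first moment M = |Σ|/6 = 4173.7500
R_c = M/A = 4173.7500/360.6250 = 11.5737 mm
θ = 57° = 0.994838 rad
V = θ·R_c·A = 0.994838·11.5737·360.6250 = 4152.204 mm³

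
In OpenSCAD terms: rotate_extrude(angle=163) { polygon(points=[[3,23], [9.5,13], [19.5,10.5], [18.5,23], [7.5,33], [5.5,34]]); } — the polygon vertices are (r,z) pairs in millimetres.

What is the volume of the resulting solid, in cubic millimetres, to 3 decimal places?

Volume = 7354.388 mm³

Profile (r,z), 6 vertices: (3,23) (9.5,13) (19.5,10.5) (18.5,23) (7.5,33) (5.5,34)
edge 0: (3,23)→(9.5,13)  cross = 3·13 − 9.5·23 = -179.5000; (r_i+r_j)·cross = 12.5·-179.5000 = -2243.7500
edge 1: (9.5,13)→(19.5,10.5)  cross = 9.5·10.5 − 19.5·13 = -153.7500; (r_i+r_j)·cross = 29·-153.7500 = -4458.7500
edge 2: (19.5,10.5)→(18.5,23)  cross = 19.5·23 − 18.5·10.5 = 254.2500; (r_i+r_j)·cross = 38·254.2500 = 9661.5000
edge 3: (18.5,23)→(7.5,33)  cross = 18.5·33 − 7.5·23 = 438.0000; (r_i+r_j)·cross = 26·438.0000 = 11388.0000
edge 4: (7.5,33)→(5.5,34)  cross = 7.5·34 − 5.5·33 = 73.5000; (r_i+r_j)·cross = 13·73.5000 = 955.5000
edge 5: (5.5,34)→(3,23)  cross = 5.5·23 − 3·34 = 24.5000; (r_i+r_j)·cross = 8.5·24.5000 = 208.2500
Σcross = 457.0000 → A = |Σcross|/2 = 228.5000 mm²
Σ(r_i+r_j)·cross = 15510.7500 → first moment M = |Σ|/6 = 2585.1250
R_c = M/A = 2585.1250/228.5000 = 11.3135 mm
θ = 163° = 2.844887 rad
V = θ·R_c·A = 2.844887·11.3135·228.5000 = 7354.388 mm³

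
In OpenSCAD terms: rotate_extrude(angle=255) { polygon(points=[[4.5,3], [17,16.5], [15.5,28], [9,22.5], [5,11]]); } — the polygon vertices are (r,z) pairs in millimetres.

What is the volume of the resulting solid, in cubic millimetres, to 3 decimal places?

Volume = 7055.390 mm³

Profile (r,z), 5 vertices: (4.5,3) (17,16.5) (15.5,28) (9,22.5) (5,11)
edge 0: (4.5,3)→(17,16.5)  cross = 4.5·16.5 − 17·3 = 23.2500; (r_i+r_j)·cross = 21.5·23.2500 = 499.8750
edge 1: (17,16.5)→(15.5,28)  cross = 17·28 − 15.5·16.5 = 220.2500; (r_i+r_j)·cross = 32.5·220.2500 = 7158.1250
edge 2: (15.5,28)→(9,22.5)  cross = 15.5·22.5 − 9·28 = 96.7500; (r_i+r_j)·cross = 24.5·96.7500 = 2370.3750
edge 3: (9,22.5)→(5,11)  cross = 9·11 − 5·22.5 = -13.5000; (r_i+r_j)·cross = 14·-13.5000 = -189.0000
edge 4: (5,11)→(4.5,3)  cross = 5·3 − 4.5·11 = -34.5000; (r_i+r_j)·cross = 9.5·-34.5000 = -327.7500
Σcross = 292.2500 → A = |Σcross|/2 = 146.1250 mm²
Σ(r_i+r_j)·cross = 9511.6250 → first moment M = |Σ|/6 = 1585.2708
R_c = M/A = 1585.2708/146.1250 = 10.8487 mm
θ = 255° = 4.450590 rad
V = θ·R_c·A = 4.450590·10.8487·146.1250 = 7055.390 mm³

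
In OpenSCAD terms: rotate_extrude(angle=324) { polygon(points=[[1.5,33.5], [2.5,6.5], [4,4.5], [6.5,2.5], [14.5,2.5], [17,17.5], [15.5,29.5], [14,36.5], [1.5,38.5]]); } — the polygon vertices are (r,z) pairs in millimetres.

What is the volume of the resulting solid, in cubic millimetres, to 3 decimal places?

Profile (r,z), 9 vertices: (1.5,33.5) (2.5,6.5) (4,4.5) (6.5,2.5) (14.5,2.5) (17,17.5) (15.5,29.5) (14,36.5) (1.5,38.5)
edge 0: (1.5,33.5)→(2.5,6.5)  cross = 1.5·6.5 − 2.5·33.5 = -74.0000; (r_i+r_j)·cross = 4·-74.0000 = -296.0000
edge 1: (2.5,6.5)→(4,4.5)  cross = 2.5·4.5 − 4·6.5 = -14.7500; (r_i+r_j)·cross = 6.5·-14.7500 = -95.8750
edge 2: (4,4.5)→(6.5,2.5)  cross = 4·2.5 − 6.5·4.5 = -19.2500; (r_i+r_j)·cross = 10.5·-19.2500 = -202.1250
edge 3: (6.5,2.5)→(14.5,2.5)  cross = 6.5·2.5 − 14.5·2.5 = -20.0000; (r_i+r_j)·cross = 21·-20.0000 = -420.0000
edge 4: (14.5,2.5)→(17,17.5)  cross = 14.5·17.5 − 17·2.5 = 211.2500; (r_i+r_j)·cross = 31.5·211.2500 = 6654.3750
edge 5: (17,17.5)→(15.5,29.5)  cross = 17·29.5 − 15.5·17.5 = 230.2500; (r_i+r_j)·cross = 32.5·230.2500 = 7483.1250
edge 6: (15.5,29.5)→(14,36.5)  cross = 15.5·36.5 − 14·29.5 = 152.7500; (r_i+r_j)·cross = 29.5·152.7500 = 4506.1250
edge 7: (14,36.5)→(1.5,38.5)  cross = 14·38.5 − 1.5·36.5 = 484.2500; (r_i+r_j)·cross = 15.5·484.2500 = 7505.8750
edge 8: (1.5,38.5)→(1.5,33.5)  cross = 1.5·33.5 − 1.5·38.5 = -7.5000; (r_i+r_j)·cross = 3·-7.5000 = -22.5000
Σcross = 943.0000 → A = |Σcross|/2 = 471.5000 mm²
Σ(r_i+r_j)·cross = 25113.0000 → first moment M = |Σ|/6 = 4185.5000
R_c = M/A = 4185.5000/471.5000 = 8.8770 mm
θ = 324° = 5.654867 rad
V = θ·R_c·A = 5.654867·8.8770·471.5000 = 23668.445 mm³

Volume = 23668.445 mm³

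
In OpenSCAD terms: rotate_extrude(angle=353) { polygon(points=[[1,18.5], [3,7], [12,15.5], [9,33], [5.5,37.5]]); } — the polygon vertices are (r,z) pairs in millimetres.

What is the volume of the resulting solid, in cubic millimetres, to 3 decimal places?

Volume = 7505.782 mm³

Profile (r,z), 5 vertices: (1,18.5) (3,7) (12,15.5) (9,33) (5.5,37.5)
edge 0: (1,18.5)→(3,7)  cross = 1·7 − 3·18.5 = -48.5000; (r_i+r_j)·cross = 4·-48.5000 = -194.0000
edge 1: (3,7)→(12,15.5)  cross = 3·15.5 − 12·7 = -37.5000; (r_i+r_j)·cross = 15·-37.5000 = -562.5000
edge 2: (12,15.5)→(9,33)  cross = 12·33 − 9·15.5 = 256.5000; (r_i+r_j)·cross = 21·256.5000 = 5386.5000
edge 3: (9,33)→(5.5,37.5)  cross = 9·37.5 − 5.5·33 = 156.0000; (r_i+r_j)·cross = 14.5·156.0000 = 2262.0000
edge 4: (5.5,37.5)→(1,18.5)  cross = 5.5·18.5 − 1·37.5 = 64.2500; (r_i+r_j)·cross = 6.5·64.2500 = 417.6250
Σcross = 390.7500 → A = |Σcross|/2 = 195.3750 mm²
Σ(r_i+r_j)·cross = 7309.6250 → first moment M = |Σ|/6 = 1218.2708
R_c = M/A = 1218.2708/195.3750 = 6.2356 mm
θ = 353° = 6.161012 rad
V = θ·R_c·A = 6.161012·6.2356·195.3750 = 7505.782 mm³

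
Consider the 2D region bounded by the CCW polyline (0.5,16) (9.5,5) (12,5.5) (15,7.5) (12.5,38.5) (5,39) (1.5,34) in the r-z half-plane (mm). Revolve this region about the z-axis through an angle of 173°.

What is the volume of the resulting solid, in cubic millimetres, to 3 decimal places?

Profile (r,z), 7 vertices: (0.5,16) (9.5,5) (12,5.5) (15,7.5) (12.5,38.5) (5,39) (1.5,34)
edge 0: (0.5,16)→(9.5,5)  cross = 0.5·5 − 9.5·16 = -149.5000; (r_i+r_j)·cross = 10·-149.5000 = -1495.0000
edge 1: (9.5,5)→(12,5.5)  cross = 9.5·5.5 − 12·5 = -7.7500; (r_i+r_j)·cross = 21.5·-7.7500 = -166.6250
edge 2: (12,5.5)→(15,7.5)  cross = 12·7.5 − 15·5.5 = 7.5000; (r_i+r_j)·cross = 27·7.5000 = 202.5000
edge 3: (15,7.5)→(12.5,38.5)  cross = 15·38.5 − 12.5·7.5 = 483.7500; (r_i+r_j)·cross = 27.5·483.7500 = 13303.1250
edge 4: (12.5,38.5)→(5,39)  cross = 12.5·39 − 5·38.5 = 295.0000; (r_i+r_j)·cross = 17.5·295.0000 = 5162.5000
edge 5: (5,39)→(1.5,34)  cross = 5·34 − 1.5·39 = 111.5000; (r_i+r_j)·cross = 6.5·111.5000 = 724.7500
edge 6: (1.5,34)→(0.5,16)  cross = 1.5·16 − 0.5·34 = 7.0000; (r_i+r_j)·cross = 2·7.0000 = 14.0000
Σcross = 747.5000 → A = |Σcross|/2 = 373.7500 mm²
Σ(r_i+r_j)·cross = 17745.2500 → first moment M = |Σ|/6 = 2957.5417
R_c = M/A = 2957.5417/373.7500 = 7.9132 mm
θ = 173° = 3.019420 rad
V = θ·R_c·A = 3.019420·7.9132·373.7500 = 8930.059 mm³

Volume = 8930.059 mm³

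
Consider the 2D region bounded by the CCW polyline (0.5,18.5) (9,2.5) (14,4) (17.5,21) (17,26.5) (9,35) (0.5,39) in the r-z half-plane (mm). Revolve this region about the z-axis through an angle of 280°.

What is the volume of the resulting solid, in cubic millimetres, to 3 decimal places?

Volume = 17608.394 mm³

Profile (r,z), 7 vertices: (0.5,18.5) (9,2.5) (14,4) (17.5,21) (17,26.5) (9,35) (0.5,39)
edge 0: (0.5,18.5)→(9,2.5)  cross = 0.5·2.5 − 9·18.5 = -165.2500; (r_i+r_j)·cross = 9.5·-165.2500 = -1569.8750
edge 1: (9,2.5)→(14,4)  cross = 9·4 − 14·2.5 = 1.0000; (r_i+r_j)·cross = 23·1.0000 = 23.0000
edge 2: (14,4)→(17.5,21)  cross = 14·21 − 17.5·4 = 224.0000; (r_i+r_j)·cross = 31.5·224.0000 = 7056.0000
edge 3: (17.5,21)→(17,26.5)  cross = 17.5·26.5 − 17·21 = 106.7500; (r_i+r_j)·cross = 34.5·106.7500 = 3682.8750
edge 4: (17,26.5)→(9,35)  cross = 17·35 − 9·26.5 = 356.5000; (r_i+r_j)·cross = 26·356.5000 = 9269.0000
edge 5: (9,35)→(0.5,39)  cross = 9·39 − 0.5·35 = 333.5000; (r_i+r_j)·cross = 9.5·333.5000 = 3168.2500
edge 6: (0.5,39)→(0.5,18.5)  cross = 0.5·18.5 − 0.5·39 = -10.2500; (r_i+r_j)·cross = 1·-10.2500 = -10.2500
Σcross = 846.2500 → A = |Σcross|/2 = 423.1250 mm²
Σ(r_i+r_j)·cross = 21619.0000 → first moment M = |Σ|/6 = 3603.1667
R_c = M/A = 3603.1667/423.1250 = 8.5156 mm
θ = 280° = 4.886922 rad
V = θ·R_c·A = 4.886922·8.5156·423.1250 = 17608.394 mm³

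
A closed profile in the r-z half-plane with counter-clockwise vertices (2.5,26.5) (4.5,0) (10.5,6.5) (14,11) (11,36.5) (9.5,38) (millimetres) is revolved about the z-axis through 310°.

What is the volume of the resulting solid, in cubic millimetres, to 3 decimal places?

Volume = 11989.601 mm³

Profile (r,z), 6 vertices: (2.5,26.5) (4.5,0) (10.5,6.5) (14,11) (11,36.5) (9.5,38)
edge 0: (2.5,26.5)→(4.5,0)  cross = 2.5·0 − 4.5·26.5 = -119.2500; (r_i+r_j)·cross = 7·-119.2500 = -834.7500
edge 1: (4.5,0)→(10.5,6.5)  cross = 4.5·6.5 − 10.5·0 = 29.2500; (r_i+r_j)·cross = 15·29.2500 = 438.7500
edge 2: (10.5,6.5)→(14,11)  cross = 10.5·11 − 14·6.5 = 24.5000; (r_i+r_j)·cross = 24.5·24.5000 = 600.2500
edge 3: (14,11)→(11,36.5)  cross = 14·36.5 − 11·11 = 390.0000; (r_i+r_j)·cross = 25·390.0000 = 9750.0000
edge 4: (11,36.5)→(9.5,38)  cross = 11·38 − 9.5·36.5 = 71.2500; (r_i+r_j)·cross = 20.5·71.2500 = 1460.6250
edge 5: (9.5,38)→(2.5,26.5)  cross = 9.5·26.5 − 2.5·38 = 156.7500; (r_i+r_j)·cross = 12·156.7500 = 1881.0000
Σcross = 552.5000 → A = |Σcross|/2 = 276.2500 mm²
Σ(r_i+r_j)·cross = 13295.8750 → first moment M = |Σ|/6 = 2215.9792
R_c = M/A = 2215.9792/276.2500 = 8.0216 mm
θ = 310° = 5.410521 rad
V = θ·R_c·A = 5.410521·8.0216·276.2500 = 11989.601 mm³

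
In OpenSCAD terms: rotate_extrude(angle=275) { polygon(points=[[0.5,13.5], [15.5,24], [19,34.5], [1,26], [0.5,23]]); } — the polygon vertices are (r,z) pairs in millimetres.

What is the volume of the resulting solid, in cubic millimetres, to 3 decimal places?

Profile (r,z), 5 vertices: (0.5,13.5) (15.5,24) (19,34.5) (1,26) (0.5,23)
edge 0: (0.5,13.5)→(15.5,24)  cross = 0.5·24 − 15.5·13.5 = -197.2500; (r_i+r_j)·cross = 16·-197.2500 = -3156.0000
edge 1: (15.5,24)→(19,34.5)  cross = 15.5·34.5 − 19·24 = 78.7500; (r_i+r_j)·cross = 34.5·78.7500 = 2716.8750
edge 2: (19,34.5)→(1,26)  cross = 19·26 − 1·34.5 = 459.5000; (r_i+r_j)·cross = 20·459.5000 = 9190.0000
edge 3: (1,26)→(0.5,23)  cross = 1·23 − 0.5·26 = 10.0000; (r_i+r_j)·cross = 1.5·10.0000 = 15.0000
edge 4: (0.5,23)→(0.5,13.5)  cross = 0.5·13.5 − 0.5·23 = -4.7500; (r_i+r_j)·cross = 1·-4.7500 = -4.7500
Σcross = 346.2500 → A = |Σcross|/2 = 173.1250 mm²
Σ(r_i+r_j)·cross = 8761.1250 → first moment M = |Σ|/6 = 1460.1875
R_c = M/A = 1460.1875/173.1250 = 8.4343 mm
θ = 275° = 4.799655 rad
V = θ·R_c·A = 4.799655·8.4343·173.1250 = 7008.397 mm³

Volume = 7008.397 mm³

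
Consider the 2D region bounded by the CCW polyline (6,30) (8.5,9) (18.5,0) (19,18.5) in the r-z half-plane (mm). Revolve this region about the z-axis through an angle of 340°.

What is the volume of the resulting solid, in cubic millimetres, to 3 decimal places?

Volume = 16713.818 mm³

Profile (r,z), 4 vertices: (6,30) (8.5,9) (18.5,0) (19,18.5)
edge 0: (6,30)→(8.5,9)  cross = 6·9 − 8.5·30 = -201.0000; (r_i+r_j)·cross = 14.5·-201.0000 = -2914.5000
edge 1: (8.5,9)→(18.5,0)  cross = 8.5·0 − 18.5·9 = -166.5000; (r_i+r_j)·cross = 27·-166.5000 = -4495.5000
edge 2: (18.5,0)→(19,18.5)  cross = 18.5·18.5 − 19·0 = 342.2500; (r_i+r_j)·cross = 37.5·342.2500 = 12834.3750
edge 3: (19,18.5)→(6,30)  cross = 19·30 − 6·18.5 = 459.0000; (r_i+r_j)·cross = 25·459.0000 = 11475.0000
Σcross = 433.7500 → A = |Σcross|/2 = 216.8750 mm²
Σ(r_i+r_j)·cross = 16899.3750 → first moment M = |Σ|/6 = 2816.5625
R_c = M/A = 2816.5625/216.8750 = 12.9870 mm
θ = 340° = 5.934119 rad
V = θ·R_c·A = 5.934119·12.9870·216.8750 = 16713.818 mm³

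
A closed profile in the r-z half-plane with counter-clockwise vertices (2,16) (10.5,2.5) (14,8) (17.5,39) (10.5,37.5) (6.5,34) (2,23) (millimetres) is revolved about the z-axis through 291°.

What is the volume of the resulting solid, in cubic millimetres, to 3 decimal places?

Volume = 18134.241 mm³

Profile (r,z), 7 vertices: (2,16) (10.5,2.5) (14,8) (17.5,39) (10.5,37.5) (6.5,34) (2,23)
edge 0: (2,16)→(10.5,2.5)  cross = 2·2.5 − 10.5·16 = -163.0000; (r_i+r_j)·cross = 12.5·-163.0000 = -2037.5000
edge 1: (10.5,2.5)→(14,8)  cross = 10.5·8 − 14·2.5 = 49.0000; (r_i+r_j)·cross = 24.5·49.0000 = 1200.5000
edge 2: (14,8)→(17.5,39)  cross = 14·39 − 17.5·8 = 406.0000; (r_i+r_j)·cross = 31.5·406.0000 = 12789.0000
edge 3: (17.5,39)→(10.5,37.5)  cross = 17.5·37.5 − 10.5·39 = 246.7500; (r_i+r_j)·cross = 28·246.7500 = 6909.0000
edge 4: (10.5,37.5)→(6.5,34)  cross = 10.5·34 − 6.5·37.5 = 113.2500; (r_i+r_j)·cross = 17·113.2500 = 1925.2500
edge 5: (6.5,34)→(2,23)  cross = 6.5·23 − 2·34 = 81.5000; (r_i+r_j)·cross = 8.5·81.5000 = 692.7500
edge 6: (2,23)→(2,16)  cross = 2·16 − 2·23 = -14.0000; (r_i+r_j)·cross = 4·-14.0000 = -56.0000
Σcross = 719.5000 → A = |Σcross|/2 = 359.7500 mm²
Σ(r_i+r_j)·cross = 21423.0000 → first moment M = |Σ|/6 = 3570.5000
R_c = M/A = 3570.5000/359.7500 = 9.9249 mm
θ = 291° = 5.078908 rad
V = θ·R_c·A = 5.078908·9.9249·359.7500 = 18134.241 mm³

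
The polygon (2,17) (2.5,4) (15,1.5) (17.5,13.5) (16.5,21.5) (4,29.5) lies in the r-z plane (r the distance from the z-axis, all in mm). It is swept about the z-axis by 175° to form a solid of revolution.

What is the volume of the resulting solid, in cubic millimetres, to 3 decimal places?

Volume = 9202.112 mm³

Profile (r,z), 6 vertices: (2,17) (2.5,4) (15,1.5) (17.5,13.5) (16.5,21.5) (4,29.5)
edge 0: (2,17)→(2.5,4)  cross = 2·4 − 2.5·17 = -34.5000; (r_i+r_j)·cross = 4.5·-34.5000 = -155.2500
edge 1: (2.5,4)→(15,1.5)  cross = 2.5·1.5 − 15·4 = -56.2500; (r_i+r_j)·cross = 17.5·-56.2500 = -984.3750
edge 2: (15,1.5)→(17.5,13.5)  cross = 15·13.5 − 17.5·1.5 = 176.2500; (r_i+r_j)·cross = 32.5·176.2500 = 5728.1250
edge 3: (17.5,13.5)→(16.5,21.5)  cross = 17.5·21.5 − 16.5·13.5 = 153.5000; (r_i+r_j)·cross = 34·153.5000 = 5219.0000
edge 4: (16.5,21.5)→(4,29.5)  cross = 16.5·29.5 − 4·21.5 = 400.7500; (r_i+r_j)·cross = 20.5·400.7500 = 8215.3750
edge 5: (4,29.5)→(2,17)  cross = 4·17 − 2·29.5 = 9.0000; (r_i+r_j)·cross = 6·9.0000 = 54.0000
Σcross = 648.7500 → A = |Σcross|/2 = 324.3750 mm²
Σ(r_i+r_j)·cross = 18076.8750 → first moment M = |Σ|/6 = 3012.8125
R_c = M/A = 3012.8125/324.3750 = 9.2881 mm
θ = 175° = 3.054326 rad
V = θ·R_c·A = 3.054326·9.2881·324.3750 = 9202.112 mm³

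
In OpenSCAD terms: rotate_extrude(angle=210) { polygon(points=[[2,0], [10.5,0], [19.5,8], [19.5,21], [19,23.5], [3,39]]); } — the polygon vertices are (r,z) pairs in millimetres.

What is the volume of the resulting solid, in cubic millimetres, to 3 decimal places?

Volume = 17744.795 mm³

Profile (r,z), 6 vertices: (2,0) (10.5,0) (19.5,8) (19.5,21) (19,23.5) (3,39)
edge 0: (2,0)→(10.5,0)  cross = 2·0 − 10.5·0 = 0.0000; (r_i+r_j)·cross = 12.5·0.0000 = 0.0000
edge 1: (10.5,0)→(19.5,8)  cross = 10.5·8 − 19.5·0 = 84.0000; (r_i+r_j)·cross = 30·84.0000 = 2520.0000
edge 2: (19.5,8)→(19.5,21)  cross = 19.5·21 − 19.5·8 = 253.5000; (r_i+r_j)·cross = 39·253.5000 = 9886.5000
edge 3: (19.5,21)→(19,23.5)  cross = 19.5·23.5 − 19·21 = 59.2500; (r_i+r_j)·cross = 38.5·59.2500 = 2281.1250
edge 4: (19,23.5)→(3,39)  cross = 19·39 − 3·23.5 = 670.5000; (r_i+r_j)·cross = 22·670.5000 = 14751.0000
edge 5: (3,39)→(2,0)  cross = 3·0 − 2·39 = -78.0000; (r_i+r_j)·cross = 5·-78.0000 = -390.0000
Σcross = 989.2500 → A = |Σcross|/2 = 494.6250 mm²
Σ(r_i+r_j)·cross = 29048.6250 → first moment M = |Σ|/6 = 4841.4375
R_c = M/A = 4841.4375/494.6250 = 9.7881 mm
θ = 210° = 3.665191 rad
V = θ·R_c·A = 3.665191·9.7881·494.6250 = 17744.795 mm³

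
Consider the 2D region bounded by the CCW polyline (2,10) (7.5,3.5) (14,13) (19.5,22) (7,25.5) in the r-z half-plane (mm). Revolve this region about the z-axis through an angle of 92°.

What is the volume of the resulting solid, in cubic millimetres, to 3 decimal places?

Profile (r,z), 5 vertices: (2,10) (7.5,3.5) (14,13) (19.5,22) (7,25.5)
edge 0: (2,10)→(7.5,3.5)  cross = 2·3.5 − 7.5·10 = -68.0000; (r_i+r_j)·cross = 9.5·-68.0000 = -646.0000
edge 1: (7.5,3.5)→(14,13)  cross = 7.5·13 − 14·3.5 = 48.5000; (r_i+r_j)·cross = 21.5·48.5000 = 1042.7500
edge 2: (14,13)→(19.5,22)  cross = 14·22 − 19.5·13 = 54.5000; (r_i+r_j)·cross = 33.5·54.5000 = 1825.7500
edge 3: (19.5,22)→(7,25.5)  cross = 19.5·25.5 − 7·22 = 343.2500; (r_i+r_j)·cross = 26.5·343.2500 = 9096.1250
edge 4: (7,25.5)→(2,10)  cross = 7·10 − 2·25.5 = 19.0000; (r_i+r_j)·cross = 9·19.0000 = 171.0000
Σcross = 397.2500 → A = |Σcross|/2 = 198.6250 mm²
Σ(r_i+r_j)·cross = 11489.6250 → first moment M = |Σ|/6 = 1914.9375
R_c = M/A = 1914.9375/198.6250 = 9.6410 mm
θ = 92° = 1.605703 rad
V = θ·R_c·A = 1.605703·9.6410·198.6250 = 3074.821 mm³

Volume = 3074.821 mm³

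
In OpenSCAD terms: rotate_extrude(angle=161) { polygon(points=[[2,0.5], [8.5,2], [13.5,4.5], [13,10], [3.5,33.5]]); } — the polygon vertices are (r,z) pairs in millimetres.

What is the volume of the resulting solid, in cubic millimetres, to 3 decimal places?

Profile (r,z), 5 vertices: (2,0.5) (8.5,2) (13.5,4.5) (13,10) (3.5,33.5)
edge 0: (2,0.5)→(8.5,2)  cross = 2·2 − 8.5·0.5 = -0.2500; (r_i+r_j)·cross = 10.5·-0.2500 = -2.6250
edge 1: (8.5,2)→(13.5,4.5)  cross = 8.5·4.5 − 13.5·2 = 11.2500; (r_i+r_j)·cross = 22·11.2500 = 247.5000
edge 2: (13.5,4.5)→(13,10)  cross = 13.5·10 − 13·4.5 = 76.5000; (r_i+r_j)·cross = 26.5·76.5000 = 2027.2500
edge 3: (13,10)→(3.5,33.5)  cross = 13·33.5 − 3.5·10 = 400.5000; (r_i+r_j)·cross = 16.5·400.5000 = 6608.2500
edge 4: (3.5,33.5)→(2,0.5)  cross = 3.5·0.5 − 2·33.5 = -65.2500; (r_i+r_j)·cross = 5.5·-65.2500 = -358.8750
Σcross = 422.7500 → A = |Σcross|/2 = 211.3750 mm²
Σ(r_i+r_j)·cross = 8521.5000 → first moment M = |Σ|/6 = 1420.2500
R_c = M/A = 1420.2500/211.3750 = 6.7191 mm
θ = 161° = 2.809980 rad
V = θ·R_c·A = 2.809980·6.7191·211.3750 = 3990.874 mm³

Volume = 3990.874 mm³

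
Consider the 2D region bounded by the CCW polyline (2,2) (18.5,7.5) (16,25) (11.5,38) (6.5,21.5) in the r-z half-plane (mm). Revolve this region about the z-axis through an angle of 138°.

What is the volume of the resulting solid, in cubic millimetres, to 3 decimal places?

Volume = 7999.813 mm³

Profile (r,z), 5 vertices: (2,2) (18.5,7.5) (16,25) (11.5,38) (6.5,21.5)
edge 0: (2,2)→(18.5,7.5)  cross = 2·7.5 − 18.5·2 = -22.0000; (r_i+r_j)·cross = 20.5·-22.0000 = -451.0000
edge 1: (18.5,7.5)→(16,25)  cross = 18.5·25 − 16·7.5 = 342.5000; (r_i+r_j)·cross = 34.5·342.5000 = 11816.2500
edge 2: (16,25)→(11.5,38)  cross = 16·38 − 11.5·25 = 320.5000; (r_i+r_j)·cross = 27.5·320.5000 = 8813.7500
edge 3: (11.5,38)→(6.5,21.5)  cross = 11.5·21.5 − 6.5·38 = 0.2500; (r_i+r_j)·cross = 18·0.2500 = 4.5000
edge 4: (6.5,21.5)→(2,2)  cross = 6.5·2 − 2·21.5 = -30.0000; (r_i+r_j)·cross = 8.5·-30.0000 = -255.0000
Σcross = 611.2500 → A = |Σcross|/2 = 305.6250 mm²
Σ(r_i+r_j)·cross = 19928.5000 → first moment M = |Σ|/6 = 3321.4167
R_c = M/A = 3321.4167/305.6250 = 10.8676 mm
θ = 138° = 2.408554 rad
V = θ·R_c·A = 2.408554·10.8676·305.6250 = 7999.813 mm³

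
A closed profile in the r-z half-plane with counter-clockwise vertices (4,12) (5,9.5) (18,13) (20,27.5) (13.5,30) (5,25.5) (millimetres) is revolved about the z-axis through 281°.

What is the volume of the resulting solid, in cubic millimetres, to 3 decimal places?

Profile (r,z), 6 vertices: (4,12) (5,9.5) (18,13) (20,27.5) (13.5,30) (5,25.5)
edge 0: (4,12)→(5,9.5)  cross = 4·9.5 − 5·12 = -22.0000; (r_i+r_j)·cross = 9·-22.0000 = -198.0000
edge 1: (5,9.5)→(18,13)  cross = 5·13 − 18·9.5 = -106.0000; (r_i+r_j)·cross = 23·-106.0000 = -2438.0000
edge 2: (18,13)→(20,27.5)  cross = 18·27.5 − 20·13 = 235.0000; (r_i+r_j)·cross = 38·235.0000 = 8930.0000
edge 3: (20,27.5)→(13.5,30)  cross = 20·30 − 13.5·27.5 = 228.7500; (r_i+r_j)·cross = 33.5·228.7500 = 7663.1250
edge 4: (13.5,30)→(5,25.5)  cross = 13.5·25.5 − 5·30 = 194.2500; (r_i+r_j)·cross = 18.5·194.2500 = 3593.6250
edge 5: (5,25.5)→(4,12)  cross = 5·12 − 4·25.5 = -42.0000; (r_i+r_j)·cross = 9·-42.0000 = -378.0000
Σcross = 488.0000 → A = |Σcross|/2 = 244.0000 mm²
Σ(r_i+r_j)·cross = 17172.7500 → first moment M = |Σ|/6 = 2862.1250
R_c = M/A = 2862.1250/244.0000 = 11.7300 mm
θ = 281° = 4.904375 rad
V = θ·R_c·A = 4.904375·11.7300·244.0000 = 14036.935 mm³

Volume = 14036.935 mm³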